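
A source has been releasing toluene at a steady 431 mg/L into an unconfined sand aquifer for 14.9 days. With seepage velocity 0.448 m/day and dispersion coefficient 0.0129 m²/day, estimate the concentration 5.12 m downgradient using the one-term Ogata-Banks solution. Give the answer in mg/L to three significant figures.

For a continuous step input, C/C₀ ≈ ½·erfc((x−vt)/(2√(Dt))).
vt = 0.448 × 14.9 = 6.6752 m and 2√(Dt) = 2√(0.0129 × 14.9) = 0.8768 m.
Argument (x−vt)/(2√(Dt)) = (5.12 − 6.6752)/0.8768 = -1.774; ½·erfc(-1.774) = 0.9939.
C = 431 × 0.9939 = 428 mg/L.

428 mg/L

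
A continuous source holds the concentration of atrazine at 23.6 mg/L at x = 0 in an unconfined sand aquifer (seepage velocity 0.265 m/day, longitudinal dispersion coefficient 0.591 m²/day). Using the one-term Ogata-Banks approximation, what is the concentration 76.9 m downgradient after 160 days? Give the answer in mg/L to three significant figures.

For a continuous step input, C/C₀ ≈ ½·erfc((x−vt)/(2√(Dt))).
vt = 0.265 × 160 = 42.4 m and 2√(Dt) = 2√(0.591 × 160) = 19.45 m.
Argument (x−vt)/(2√(Dt)) = (76.9 − 42.4)/19.45 = 1.774; ½·erfc(1.774) = 0.006057.
C = 23.6 × 0.006057 = 0.143 mg/L.

0.143 mg/L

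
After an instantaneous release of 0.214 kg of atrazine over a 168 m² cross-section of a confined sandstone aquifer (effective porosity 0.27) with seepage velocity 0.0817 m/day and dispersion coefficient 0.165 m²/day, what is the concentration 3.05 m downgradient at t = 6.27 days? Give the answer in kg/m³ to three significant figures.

For an instantaneous plane source, C(x,t) = M/(n_e·A·√(4πDt)) · exp(−(x−vt)²/(4Dt)), with n_e·A the pore (flow) area.
Plume center vt = 0.0817 × 6.27 = 0.512259 m, so the well at 3.05 m is 2.537741 m downgradient of the peak.
√(4πDt) = 3.606 m, giving peak height M/(n_e·A·√(4πDt)) = 0.214/(0.27 × 168 × 3.606) = 0.001308 kg/m³.
(x−vt)²/(4Dt) = (2.537741)²/(4 × 0.165 × 6.27) = 1.556; exp(−1.556) = 0.2110.
C = 0.001308 × 0.2110 = 0.000276 kg/m³.

0.000276 kg/m³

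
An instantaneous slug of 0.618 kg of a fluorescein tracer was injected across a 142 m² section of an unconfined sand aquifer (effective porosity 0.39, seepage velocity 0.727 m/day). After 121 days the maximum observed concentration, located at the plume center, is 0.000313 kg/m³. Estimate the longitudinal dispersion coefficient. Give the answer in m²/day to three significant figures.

0.836 m²/day

At the plume center C_max = M/(n_e·A·√(4πDt)), so D = M²/(4πt·(n_e·A·C_max)²).
n_e·A·C_max = 0.39 × 142 × 0.000313 = 0.01733 kg/m.
D = 0.618²/(4π × 121 × 0.01733²) = 0.836 m²/day.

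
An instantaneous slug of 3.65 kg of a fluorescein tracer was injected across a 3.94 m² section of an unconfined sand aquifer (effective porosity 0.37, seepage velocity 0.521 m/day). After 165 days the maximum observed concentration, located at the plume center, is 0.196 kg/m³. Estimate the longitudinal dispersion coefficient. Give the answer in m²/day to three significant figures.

At the plume center C_max = M/(n_e·A·√(4πDt)), so D = M²/(4πt·(n_e·A·C_max)²).
n_e·A·C_max = 0.37 × 3.94 × 0.196 = 0.2857 kg/m.
D = 3.65²/(4π × 165 × 0.2857²) = 0.0787 m²/day.

0.0787 m²/day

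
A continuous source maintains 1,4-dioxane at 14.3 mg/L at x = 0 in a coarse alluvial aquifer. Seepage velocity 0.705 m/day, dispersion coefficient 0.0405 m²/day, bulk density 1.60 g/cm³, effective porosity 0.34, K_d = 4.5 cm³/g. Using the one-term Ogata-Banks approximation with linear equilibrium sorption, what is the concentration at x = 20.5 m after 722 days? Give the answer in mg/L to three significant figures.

13.4 mg/L

Retardation factor R = 1 + ρ_b·K_d/n = 1 + 1.60 × 4.5/0.34 = 22.18.
Sorption retards both mechanisms: v_R = v/R = 0.03179 m/day, D_R = D/R = 0.001826 m²/day.
v_R·t = 0.03179 × 722 = 22.95238 m; 2√(D_R t) = 2.296 m; argument = (20.5 − 22.95238)/2.296 = -1.068.
C = C₀ × ½·erfc(-1.068) = 14.3 × 0.9345 = 13.4 mg/L.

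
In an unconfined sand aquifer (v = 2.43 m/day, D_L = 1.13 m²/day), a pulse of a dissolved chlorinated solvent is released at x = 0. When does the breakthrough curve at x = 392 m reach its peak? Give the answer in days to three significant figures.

For the 1D instantaneous-source solution, setting ∂C/∂t = 0 at fixed x gives v²t² + 2Dt − x² = 0, so t = (√(D² + v²x²) − D)/v².
√(D² + v²x²) = √(1.13² + 2.43² × 392²) = 952.6; v² = 5.9049.
t = (952.6 − 1.13)/5.9049 = 161 days (vs. the pure-advection estimate x/v = 161 d).

161 days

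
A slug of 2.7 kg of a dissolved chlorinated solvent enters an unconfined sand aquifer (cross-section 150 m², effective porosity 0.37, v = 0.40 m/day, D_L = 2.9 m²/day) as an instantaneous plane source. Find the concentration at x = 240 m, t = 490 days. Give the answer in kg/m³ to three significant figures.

0.000259 kg/m³

For an instantaneous plane source, C(x,t) = M/(n_e·A·√(4πDt)) · exp(−(x−vt)²/(4Dt)), with n_e·A the pore (flow) area.
Plume center vt = 0.40 × 490 = 196 m, so the well at 240 m is 44 m downgradient of the peak.
√(4πDt) = 133.6 m, giving peak height M/(n_e·A·√(4πDt)) = 2.7/(0.37 × 150 × 133.6) = 0.0003641 kg/m³.
(x−vt)²/(4Dt) = (44)²/(4 × 2.9 × 490) = 0.3406; exp(−0.3406) = 0.7113.
C = 0.0003641 × 0.7113 = 0.000259 kg/m³.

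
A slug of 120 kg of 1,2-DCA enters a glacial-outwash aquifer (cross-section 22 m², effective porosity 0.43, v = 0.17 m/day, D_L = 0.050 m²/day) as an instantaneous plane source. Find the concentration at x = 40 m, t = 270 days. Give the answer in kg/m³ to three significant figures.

For an instantaneous plane source, C(x,t) = M/(n_e·A·√(4πDt)) · exp(−(x−vt)²/(4Dt)), with n_e·A the pore (flow) area.
Plume center vt = 0.17 × 270 = 45.9 m, so the well at 40 m is 5.9 m upgradient of the peak.
√(4πDt) = 13.02 m, giving peak height M/(n_e·A·√(4πDt)) = 120/(0.43 × 22 × 13.02) = 0.9743 kg/m³.
(x−vt)²/(4Dt) = (-5.9)²/(4 × 0.050 × 270) = 0.6446; exp(−0.6446) = 0.5249.
C = 0.9743 × 0.5249 = 0.511 kg/m³.

0.511 kg/m³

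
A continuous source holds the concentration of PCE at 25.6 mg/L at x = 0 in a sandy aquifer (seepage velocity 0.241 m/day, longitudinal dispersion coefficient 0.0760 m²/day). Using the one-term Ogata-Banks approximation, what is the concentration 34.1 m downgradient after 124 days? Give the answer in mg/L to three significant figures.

4.24 mg/L

For a continuous step input, C/C₀ ≈ ½·erfc((x−vt)/(2√(Dt))).
vt = 0.241 × 124 = 29.884 m and 2√(Dt) = 2√(0.0760 × 124) = 6.140 m.
Argument (x−vt)/(2√(Dt)) = (34.1 − 29.884)/6.140 = 0.6866; ½·erfc(0.6866) = 0.1658.
C = 25.6 × 0.1658 = 4.24 mg/L.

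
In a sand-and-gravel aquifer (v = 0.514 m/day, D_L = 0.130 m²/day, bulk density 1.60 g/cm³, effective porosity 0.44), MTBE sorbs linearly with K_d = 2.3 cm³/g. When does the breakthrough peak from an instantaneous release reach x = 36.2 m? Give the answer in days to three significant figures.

655 days

Retardation factor R = 1 + ρ_b·K_d/n = 1 + 1.60 × 2.3/0.44 = 9.364.
Sorption retards both mechanisms: v_R = v/R = 0.05489 m/day, D_R = D/R = 0.01388 m²/day.
Peak time from v_R²t² + 2D_R t − x² = 0: t = (√(D_R² + v_R²x²) − D_R)/v_R².
√(D_R² + v_R²x²) = √(0.01388² + 0.05489² × 36.2²) = 1.987; v_R² = 0.003013.
t = (1.987 − 0.01388)/0.003013 = 655 days.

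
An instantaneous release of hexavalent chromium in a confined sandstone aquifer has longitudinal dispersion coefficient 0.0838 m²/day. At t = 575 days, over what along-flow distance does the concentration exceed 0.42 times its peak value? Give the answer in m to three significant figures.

The plume is Gaussian with σ = √(2Dt) = √(2 × 0.0838 × 575) = 9.817 m.
C/C_peak = exp(−Δx²/(2σ²)) = 0.42 ⇒ Δx = σ·√(−2 ln 0.42) = 9.817 × 1.317 = 12.93 m.
Width = 2Δx = 25.9 m.

25.9 m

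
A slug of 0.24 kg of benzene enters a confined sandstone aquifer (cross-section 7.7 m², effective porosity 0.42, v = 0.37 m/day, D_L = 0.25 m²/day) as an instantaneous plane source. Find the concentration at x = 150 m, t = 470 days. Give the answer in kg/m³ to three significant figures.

For an instantaneous plane source, C(x,t) = M/(n_e·A·√(4πDt)) · exp(−(x−vt)²/(4Dt)), with n_e·A the pore (flow) area.
Plume center vt = 0.37 × 470 = 173.9 m, so the well at 150 m is 23.9 m upgradient of the peak.
√(4πDt) = 38.43 m, giving peak height M/(n_e·A·√(4πDt)) = 0.24/(0.42 × 7.7 × 38.43) = 0.001931 kg/m³.
(x−vt)²/(4Dt) = (-23.9)²/(4 × 0.25 × 470) = 1.215; exp(−1.215) = 0.2967.
C = 0.001931 × 0.2967 = 0.000573 kg/m³.

0.000573 kg/m³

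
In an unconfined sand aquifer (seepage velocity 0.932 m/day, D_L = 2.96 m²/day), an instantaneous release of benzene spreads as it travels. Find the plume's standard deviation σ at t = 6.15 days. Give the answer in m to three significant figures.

Dispersive spreading gives a Gaussian with σ² = 2Dt; advection only shifts the center.
σ = √(2 × 2.96 × 6.15) = 6.03 m.

6.03 m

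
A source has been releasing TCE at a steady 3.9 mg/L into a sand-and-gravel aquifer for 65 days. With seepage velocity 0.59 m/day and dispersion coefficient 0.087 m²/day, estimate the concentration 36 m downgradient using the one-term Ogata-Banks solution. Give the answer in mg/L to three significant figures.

For a continuous step input, C/C₀ ≈ ½·erfc((x−vt)/(2√(Dt))).
vt = 0.59 × 65 = 38.35 m and 2√(Dt) = 2√(0.087 × 65) = 4.756 m.
Argument (x−vt)/(2√(Dt)) = (36 − 38.35)/4.756 = -0.4941; ½·erfc(-0.4941) = 0.7576.
C = 3.9 × 0.7576 = 2.95 mg/L.

2.95 mg/L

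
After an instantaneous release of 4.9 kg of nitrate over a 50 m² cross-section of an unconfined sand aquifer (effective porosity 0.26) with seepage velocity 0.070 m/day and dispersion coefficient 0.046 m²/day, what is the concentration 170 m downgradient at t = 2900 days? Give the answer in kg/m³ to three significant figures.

0.00120 kg/m³

For an instantaneous plane source, C(x,t) = M/(n_e·A·√(4πDt)) · exp(−(x−vt)²/(4Dt)), with n_e·A the pore (flow) area.
Plume center vt = 0.070 × 2900 = 203 m, so the well at 170 m is 33 m upgradient of the peak.
√(4πDt) = 40.94 m, giving peak height M/(n_e·A·√(4πDt)) = 4.9/(0.26 × 50 × 40.94) = 0.009207 kg/m³.
(x−vt)²/(4Dt) = (-33)²/(4 × 0.046 × 2900) = 2.041; exp(−2.041) = 0.1299.
C = 0.009207 × 0.1299 = 0.00120 kg/m³.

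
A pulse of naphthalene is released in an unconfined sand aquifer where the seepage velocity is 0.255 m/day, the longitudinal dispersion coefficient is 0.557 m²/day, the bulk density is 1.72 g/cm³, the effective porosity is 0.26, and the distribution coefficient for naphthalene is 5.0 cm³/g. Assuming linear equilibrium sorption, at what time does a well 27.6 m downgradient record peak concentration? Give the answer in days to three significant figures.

Retardation factor R = 1 + ρ_b·K_d/n = 1 + 1.72 × 5.0/0.26 = 34.08.
Sorption retards both mechanisms: v_R = v/R = 0.007482 m/day, D_R = D/R = 0.01634 m²/day.
Peak time from v_R²t² + 2D_R t − x² = 0: t = (√(D_R² + v_R²x²) − D_R)/v_R².
√(D_R² + v_R²x²) = √(0.01634² + 0.007482² × 27.6²) = 0.2071; v_R² = 5.598e-05.
t = (0.2071 − 0.01634)/5.598e-05 = 3410 days.

3410 days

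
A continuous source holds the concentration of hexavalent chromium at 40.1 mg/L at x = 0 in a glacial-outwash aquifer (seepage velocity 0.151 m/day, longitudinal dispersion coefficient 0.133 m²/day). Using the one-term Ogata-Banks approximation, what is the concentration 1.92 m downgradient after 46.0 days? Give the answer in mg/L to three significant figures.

For a continuous step input, C/C₀ ≈ ½·erfc((x−vt)/(2√(Dt))).
vt = 0.151 × 46.0 = 6.946 m and 2√(Dt) = 2√(0.133 × 46.0) = 4.947 m.
Argument (x−vt)/(2√(Dt)) = (1.92 − 6.946)/4.947 = -1.016; ½·erfc(-1.016) = 0.9246.
C = 40.1 × 0.9246 = 37.1 mg/L.

37.1 mg/L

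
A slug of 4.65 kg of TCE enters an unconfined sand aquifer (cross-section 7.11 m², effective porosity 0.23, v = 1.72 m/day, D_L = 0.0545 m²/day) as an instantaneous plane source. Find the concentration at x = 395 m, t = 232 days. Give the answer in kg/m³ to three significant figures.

For an instantaneous plane source, C(x,t) = M/(n_e·A·√(4πDt)) · exp(−(x−vt)²/(4Dt)), with n_e·A the pore (flow) area.
Plume center vt = 1.72 × 232 = 399.04 m, so the well at 395 m is 4.04 m upgradient of the peak.
√(4πDt) = 12.61 m, giving peak height M/(n_e·A·√(4πDt)) = 4.65/(0.23 × 7.11 × 12.61) = 0.2255 kg/m³.
(x−vt)²/(4Dt) = (-4.04)²/(4 × 0.0545 × 232) = 0.3227; exp(−0.3227) = 0.7242.
C = 0.2255 × 0.7242 = 0.163 kg/m³.

0.163 kg/m³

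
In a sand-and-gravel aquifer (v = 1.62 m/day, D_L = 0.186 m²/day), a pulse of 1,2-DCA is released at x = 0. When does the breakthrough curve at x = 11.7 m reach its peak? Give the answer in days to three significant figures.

For the 1D instantaneous-source solution, setting ∂C/∂t = 0 at fixed x gives v²t² + 2Dt − x² = 0, so t = (√(D² + v²x²) − D)/v².
√(D² + v²x²) = √(0.186² + 1.62² × 11.7²) = 18.95; v² = 2.6244.
t = (18.95 − 0.186)/2.6244 = 7.15 days (vs. the pure-advection estimate x/v = 7.22 d).

7.15 days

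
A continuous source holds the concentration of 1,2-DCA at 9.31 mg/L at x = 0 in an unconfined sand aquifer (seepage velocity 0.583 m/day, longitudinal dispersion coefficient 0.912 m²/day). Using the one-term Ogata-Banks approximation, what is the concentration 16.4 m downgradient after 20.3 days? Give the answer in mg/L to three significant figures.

For a continuous step input, C/C₀ ≈ ½·erfc((x−vt)/(2√(Dt))).
vt = 0.583 × 20.3 = 11.8349 m and 2√(Dt) = 2√(0.912 × 20.3) = 8.605 m.
Argument (x−vt)/(2√(Dt)) = (16.4 − 11.8349)/8.605 = 0.5305; ½·erfc(0.5305) = 0.2266.
C = 9.31 × 0.2266 = 2.11 mg/L.

2.11 mg/L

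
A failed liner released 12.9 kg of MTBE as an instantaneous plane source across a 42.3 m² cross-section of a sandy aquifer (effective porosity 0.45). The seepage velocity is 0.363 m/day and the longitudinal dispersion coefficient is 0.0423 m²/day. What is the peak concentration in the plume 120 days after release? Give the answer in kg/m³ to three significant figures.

0.0849 kg/m³

The peak of an instantaneous 1D plume sits at x = vt; there the Gaussian factor is 1 and C_max = M/(n_e·A·√(4πDt)), where n_e·A is the pore area the mass is dissolved in.
√(4πDt) = √(4π × 0.0423 × 120) = 7.987 m, so C_max = 12.9/(0.45 × 42.3 × 7.987) = 0.0849 kg/m³.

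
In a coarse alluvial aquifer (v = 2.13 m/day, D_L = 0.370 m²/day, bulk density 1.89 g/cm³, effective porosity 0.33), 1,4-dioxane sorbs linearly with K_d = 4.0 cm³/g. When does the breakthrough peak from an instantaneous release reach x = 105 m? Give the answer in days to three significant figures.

Retardation factor R = 1 + ρ_b·K_d/n = 1 + 1.89 × 4.0/0.33 = 23.91.
Sorption retards both mechanisms: v_R = v/R = 0.08908 m/day, D_R = D/R = 0.01547 m²/day.
Peak time from v_R²t² + 2D_R t − x² = 0: t = (√(D_R² + v_R²x²) − D_R)/v_R².
√(D_R² + v_R²x²) = √(0.01547² + 0.08908² × 105²) = 9.353; v_R² = 0.007935.
t = (9.353 − 0.01547)/0.007935 = 1180 days.

1180 days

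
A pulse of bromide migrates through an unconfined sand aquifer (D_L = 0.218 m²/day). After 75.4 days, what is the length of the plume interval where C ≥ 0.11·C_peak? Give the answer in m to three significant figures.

The plume is Gaussian with σ = √(2Dt) = √(2 × 0.218 × 75.4) = 5.734 m.
C/C_peak = exp(−Δx²/(2σ²)) = 0.11 ⇒ Δx = σ·√(−2 ln 0.11) = 5.734 × 2.101 = 12.05 m.
Width = 2Δx = 24.1 m.

24.1 m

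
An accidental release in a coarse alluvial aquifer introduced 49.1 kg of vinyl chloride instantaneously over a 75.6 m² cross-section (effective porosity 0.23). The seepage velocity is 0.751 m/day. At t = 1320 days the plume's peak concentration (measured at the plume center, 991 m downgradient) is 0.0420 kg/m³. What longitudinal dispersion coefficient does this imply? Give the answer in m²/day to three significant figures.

At the plume center C_max = M/(n_e·A·√(4πDt)), so D = M²/(4πt·(n_e·A·C_max)²).
n_e·A·C_max = 0.23 × 75.6 × 0.0420 = 0.7303 kg/m.
D = 49.1²/(4π × 1320 × 0.7303²) = 0.273 m²/day.

0.273 m²/day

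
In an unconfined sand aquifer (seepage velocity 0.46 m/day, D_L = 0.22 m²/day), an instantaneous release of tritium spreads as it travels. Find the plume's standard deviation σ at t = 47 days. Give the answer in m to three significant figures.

Dispersive spreading gives a Gaussian with σ² = 2Dt; advection only shifts the center.
σ = √(2 × 0.22 × 47) = 4.55 m.

4.55 m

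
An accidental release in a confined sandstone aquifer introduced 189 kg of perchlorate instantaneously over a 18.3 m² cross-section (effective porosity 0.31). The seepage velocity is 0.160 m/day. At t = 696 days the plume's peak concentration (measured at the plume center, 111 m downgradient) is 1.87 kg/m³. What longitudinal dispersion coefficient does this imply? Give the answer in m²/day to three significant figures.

0.0363 m²/day

At the plume center C_max = M/(n_e·A·√(4πDt)), so D = M²/(4πt·(n_e·A·C_max)²).
n_e·A·C_max = 0.31 × 18.3 × 1.87 = 10.61 kg/m.
D = 189²/(4π × 696 × 10.61²) = 0.0363 m²/day.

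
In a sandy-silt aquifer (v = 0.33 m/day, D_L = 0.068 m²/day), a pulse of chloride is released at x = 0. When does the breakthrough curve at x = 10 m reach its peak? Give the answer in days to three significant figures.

29.7 days

For the 1D instantaneous-source solution, setting ∂C/∂t = 0 at fixed x gives v²t² + 2Dt − x² = 0, so t = (√(D² + v²x²) − D)/v².
√(D² + v²x²) = √(0.068² + 0.33² × 10²) = 3.301; v² = 0.1089.
t = (3.301 − 0.068)/0.1089 = 29.7 days (vs. the pure-advection estimate x/v = 30.3 d).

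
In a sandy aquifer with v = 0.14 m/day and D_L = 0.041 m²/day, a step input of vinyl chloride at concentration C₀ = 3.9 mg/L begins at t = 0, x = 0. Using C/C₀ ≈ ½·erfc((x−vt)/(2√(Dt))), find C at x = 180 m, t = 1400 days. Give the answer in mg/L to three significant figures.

For a continuous step input, C/C₀ ≈ ½·erfc((x−vt)/(2√(Dt))).
vt = 0.14 × 1400 = 196 m and 2√(Dt) = 2√(0.041 × 1400) = 15.15 m.
Argument (x−vt)/(2√(Dt)) = (180 − 196)/15.15 = -1.056; ½·erfc(-1.056) = 0.9323.
C = 3.9 × 0.9323 = 3.64 mg/L.

3.64 mg/L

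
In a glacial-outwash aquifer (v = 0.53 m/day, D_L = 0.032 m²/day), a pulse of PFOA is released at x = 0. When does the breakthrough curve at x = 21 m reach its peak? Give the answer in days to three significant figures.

For the 1D instantaneous-source solution, setting ∂C/∂t = 0 at fixed x gives v²t² + 2Dt − x² = 0, so t = (√(D² + v²x²) − D)/v².
√(D² + v²x²) = √(0.032² + 0.53² × 21²) = 11.13; v² = 0.2809.
t = (11.13 − 0.032)/0.2809 = 39.5 days (vs. the pure-advection estimate x/v = 39.6 d).

39.5 days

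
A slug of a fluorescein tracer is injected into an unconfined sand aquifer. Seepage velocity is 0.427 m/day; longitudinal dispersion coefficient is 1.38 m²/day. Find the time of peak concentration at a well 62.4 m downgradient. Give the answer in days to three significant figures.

139 days

For the 1D instantaneous-source solution, setting ∂C/∂t = 0 at fixed x gives v²t² + 2Dt − x² = 0, so t = (√(D² + v²x²) − D)/v².
√(D² + v²x²) = √(1.38² + 0.427² × 62.4²) = 26.68; v² = 0.182329.
t = (26.68 − 1.38)/0.182329 = 139 days (vs. the pure-advection estimate x/v = 146 d).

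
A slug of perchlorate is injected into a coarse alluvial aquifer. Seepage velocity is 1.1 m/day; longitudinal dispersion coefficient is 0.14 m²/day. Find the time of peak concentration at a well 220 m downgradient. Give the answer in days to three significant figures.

200 days

For the 1D instantaneous-source solution, setting ∂C/∂t = 0 at fixed x gives v²t² + 2Dt − x² = 0, so t = (√(D² + v²x²) − D)/v².
√(D² + v²x²) = √(0.14² + 1.1² × 220²) = 242.0; v² = 1.21.
t = (242.0 − 0.14)/1.21 = 200 days (vs. the pure-advection estimate x/v = 200 d).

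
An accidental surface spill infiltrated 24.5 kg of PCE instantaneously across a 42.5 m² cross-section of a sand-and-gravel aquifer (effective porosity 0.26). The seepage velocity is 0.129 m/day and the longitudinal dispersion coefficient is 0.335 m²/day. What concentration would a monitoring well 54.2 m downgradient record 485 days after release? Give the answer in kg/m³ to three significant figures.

0.0441 kg/m³

For an instantaneous plane source, C(x,t) = M/(n_e·A·√(4πDt)) · exp(−(x−vt)²/(4Dt)), with n_e·A the pore (flow) area.
Plume center vt = 0.129 × 485 = 62.565 m, so the well at 54.2 m is 8.365 m upgradient of the peak.
√(4πDt) = 45.19 m, giving peak height M/(n_e·A·√(4πDt)) = 24.5/(0.26 × 42.5 × 45.19) = 0.04906 kg/m³.
(x−vt)²/(4Dt) = (-8.365)²/(4 × 0.335 × 485) = 0.1077; exp(−0.1077) = 0.8979.
C = 0.04906 × 0.8979 = 0.0441 kg/m³.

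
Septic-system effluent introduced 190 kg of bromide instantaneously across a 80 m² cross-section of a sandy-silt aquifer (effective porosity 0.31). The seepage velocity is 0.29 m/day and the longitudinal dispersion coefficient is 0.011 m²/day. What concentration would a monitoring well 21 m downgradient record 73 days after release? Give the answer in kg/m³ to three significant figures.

2.39 kg/m³

For an instantaneous plane source, C(x,t) = M/(n_e·A·√(4πDt)) · exp(−(x−vt)²/(4Dt)), with n_e·A the pore (flow) area.
Plume center vt = 0.29 × 73 = 21.17 m, so the well at 21 m is 0.17 m upgradient of the peak.
√(4πDt) = 3.177 m, giving peak height M/(n_e·A·√(4πDt)) = 190/(0.31 × 80 × 3.177) = 2.411 kg/m³.
(x−vt)²/(4Dt) = (-0.17)²/(4 × 0.011 × 73) = 0.008998; exp(−0.008998) = 0.9910.
C = 2.411 × 0.9910 = 2.39 kg/m³.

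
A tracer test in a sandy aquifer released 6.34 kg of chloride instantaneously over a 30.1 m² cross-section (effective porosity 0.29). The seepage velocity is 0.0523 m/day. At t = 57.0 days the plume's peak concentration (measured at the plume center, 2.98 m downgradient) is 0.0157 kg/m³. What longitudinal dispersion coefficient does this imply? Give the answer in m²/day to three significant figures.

2.99 m²/day

At the plume center C_max = M/(n_e·A·√(4πDt)), so D = M²/(4πt·(n_e·A·C_max)²).
n_e·A·C_max = 0.29 × 30.1 × 0.0157 = 0.1370 kg/m.
D = 6.34²/(4π × 57.0 × 0.1370²) = 2.99 m²/day.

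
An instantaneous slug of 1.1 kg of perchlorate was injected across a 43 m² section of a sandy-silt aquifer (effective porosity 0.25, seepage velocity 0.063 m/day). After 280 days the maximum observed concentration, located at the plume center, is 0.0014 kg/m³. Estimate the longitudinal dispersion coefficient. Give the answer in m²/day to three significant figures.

At the plume center C_max = M/(n_e·A·√(4πDt)), so D = M²/(4πt·(n_e·A·C_max)²).
n_e·A·C_max = 0.25 × 43 × 0.0014 = 0.01505 kg/m.
D = 1.1²/(4π × 280 × 0.01505²) = 1.52 m²/day.

1.52 m²/day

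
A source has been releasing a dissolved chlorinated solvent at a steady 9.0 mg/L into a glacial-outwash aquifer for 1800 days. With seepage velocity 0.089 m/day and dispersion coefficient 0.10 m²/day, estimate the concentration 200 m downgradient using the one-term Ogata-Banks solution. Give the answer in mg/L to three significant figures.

0.162 mg/L

For a continuous step input, C/C₀ ≈ ½·erfc((x−vt)/(2√(Dt))).
vt = 0.089 × 1800 = 160.2 m and 2√(Dt) = 2√(0.10 × 1800) = 26.83 m.
Argument (x−vt)/(2√(Dt)) = (200 − 160.2)/26.83 = 1.483; ½·erfc(1.483) = 0.01798.
C = 9.0 × 0.01798 = 0.162 mg/L.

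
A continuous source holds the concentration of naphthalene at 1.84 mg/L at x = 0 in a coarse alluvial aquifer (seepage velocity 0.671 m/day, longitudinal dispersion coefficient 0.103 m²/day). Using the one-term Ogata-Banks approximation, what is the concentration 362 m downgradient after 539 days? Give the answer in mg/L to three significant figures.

For a continuous step input, C/C₀ ≈ ½·erfc((x−vt)/(2√(Dt))).
vt = 0.671 × 539 = 361.669 m and 2√(Dt) = 2√(0.103 × 539) = 14.90 m.
Argument (x−vt)/(2√(Dt)) = (362 − 361.669)/14.90 = 0.02221; ½·erfc(0.02221) = 0.4875.
C = 1.84 × 0.4875 = 0.897 mg/L.

0.897 mg/L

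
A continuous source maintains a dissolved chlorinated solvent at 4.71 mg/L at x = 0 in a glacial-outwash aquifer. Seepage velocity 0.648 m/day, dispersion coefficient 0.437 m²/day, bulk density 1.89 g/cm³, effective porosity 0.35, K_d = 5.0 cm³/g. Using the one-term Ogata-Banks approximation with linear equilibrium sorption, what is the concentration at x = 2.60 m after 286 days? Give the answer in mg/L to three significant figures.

4.29 mg/L

Retardation factor R = 1 + ρ_b·K_d/n = 1 + 1.89 × 5.0/0.35 = 28.00.
Sorption retards both mechanisms: v_R = v/R = 0.02314 m/day, D_R = D/R = 0.01561 m²/day.
v_R·t = 0.02314 × 286 = 6.61804 m; 2√(D_R t) = 4.226 m; argument = (2.60 − 6.61804)/4.226 = -0.9508.
C = C₀ × ½·erfc(-0.9508) = 4.71 × 0.9106 = 4.29 mg/L.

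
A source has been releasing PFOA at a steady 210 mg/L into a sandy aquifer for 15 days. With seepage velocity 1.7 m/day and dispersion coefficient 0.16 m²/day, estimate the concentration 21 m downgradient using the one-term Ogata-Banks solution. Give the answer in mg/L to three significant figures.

206 mg/L

For a continuous step input, C/C₀ ≈ ½·erfc((x−vt)/(2√(Dt))).
vt = 1.7 × 15 = 25.5 m and 2√(Dt) = 2√(0.16 × 15) = 3.098 m.
Argument (x−vt)/(2√(Dt)) = (21 − 25.5)/3.098 = -1.453; ½·erfc(-1.453) = 0.9801.
C = 210 × 0.9801 = 206 mg/L.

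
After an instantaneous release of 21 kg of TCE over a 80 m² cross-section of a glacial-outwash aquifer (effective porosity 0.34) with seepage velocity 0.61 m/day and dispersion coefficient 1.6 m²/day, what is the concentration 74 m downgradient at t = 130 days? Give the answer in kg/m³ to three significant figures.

For an instantaneous plane source, C(x,t) = M/(n_e·A·√(4πDt)) · exp(−(x−vt)²/(4Dt)), with n_e·A the pore (flow) area.
Plume center vt = 0.61 × 130 = 79.3 m, so the well at 74 m is 5.3 m upgradient of the peak.
√(4πDt) = 51.13 m, giving peak height M/(n_e·A·√(4πDt)) = 21/(0.34 × 80 × 51.13) = 0.01510 kg/m³.
(x−vt)²/(4Dt) = (-5.3)²/(4 × 1.6 × 130) = 0.03376; exp(−0.03376) = 0.9668.
C = 0.01510 × 0.9668 = 0.0146 kg/m³.

0.0146 kg/m³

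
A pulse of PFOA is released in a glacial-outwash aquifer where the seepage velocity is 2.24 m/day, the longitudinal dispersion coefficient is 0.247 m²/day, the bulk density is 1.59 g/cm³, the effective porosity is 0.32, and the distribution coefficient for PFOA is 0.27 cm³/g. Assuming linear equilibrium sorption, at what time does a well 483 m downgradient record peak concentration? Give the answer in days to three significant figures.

Retardation factor R = 1 + ρ_b·K_d/n = 1 + 1.59 × 0.27/0.32 = 2.342.
Sorption retards both mechanisms: v_R = v/R = 0.9564 m/day, D_R = D/R = 0.1055 m²/day.
Peak time from v_R²t² + 2D_R t − x² = 0: t = (√(D_R² + v_R²x²) − D_R)/v_R².
√(D_R² + v_R²x²) = √(0.1055² + 0.9564² × 483²) = 461.9; v_R² = 0.9147.
t = (461.9 − 0.1055)/0.9147 = 505 days.

505 days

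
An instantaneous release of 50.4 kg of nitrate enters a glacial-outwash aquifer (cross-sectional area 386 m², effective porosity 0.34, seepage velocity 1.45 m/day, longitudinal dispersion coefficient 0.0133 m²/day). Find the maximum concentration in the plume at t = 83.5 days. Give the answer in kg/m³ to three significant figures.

0.103 kg/m³

The peak of an instantaneous 1D plume sits at x = vt; there the Gaussian factor is 1 and C_max = M/(n_e·A·√(4πDt)), where n_e·A is the pore area the mass is dissolved in.
√(4πDt) = √(4π × 0.0133 × 83.5) = 3.736 m, so C_max = 50.4/(0.34 × 386 × 3.736) = 0.103 kg/m³.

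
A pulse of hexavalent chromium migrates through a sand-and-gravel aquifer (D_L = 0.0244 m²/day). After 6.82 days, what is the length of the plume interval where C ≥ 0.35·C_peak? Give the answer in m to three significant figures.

1.67 m

The plume is Gaussian with σ = √(2Dt) = √(2 × 0.0244 × 6.82) = 0.5769 m.
C/C_peak = exp(−Δx²/(2σ²)) = 0.35 ⇒ Δx = σ·√(−2 ln 0.35) = 0.5769 × 1.449 = 0.8359 m.
Width = 2Δx = 1.67 m.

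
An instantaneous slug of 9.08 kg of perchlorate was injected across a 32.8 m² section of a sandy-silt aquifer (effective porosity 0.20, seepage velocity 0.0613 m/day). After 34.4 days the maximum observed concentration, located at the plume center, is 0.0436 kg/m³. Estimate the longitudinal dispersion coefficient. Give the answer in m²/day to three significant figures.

At the plume center C_max = M/(n_e·A·√(4πDt)), so D = M²/(4πt·(n_e·A·C_max)²).
n_e·A·C_max = 0.20 × 32.8 × 0.0436 = 0.2860 kg/m.
D = 9.08²/(4π × 34.4 × 0.2860²) = 2.33 m²/day.

2.33 m²/day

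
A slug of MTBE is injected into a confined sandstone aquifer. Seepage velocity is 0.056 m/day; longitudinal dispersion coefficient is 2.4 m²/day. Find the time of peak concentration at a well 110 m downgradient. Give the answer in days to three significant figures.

1340 days

For the 1D instantaneous-source solution, setting ∂C/∂t = 0 at fixed x gives v²t² + 2Dt − x² = 0, so t = (√(D² + v²x²) − D)/v².
√(D² + v²x²) = √(2.4² + 0.056² × 110²) = 6.611; v² = 0.003136.
t = (6.611 − 2.4)/0.003136 = 1340 days (vs. the pure-advection estimate x/v = 1960 d).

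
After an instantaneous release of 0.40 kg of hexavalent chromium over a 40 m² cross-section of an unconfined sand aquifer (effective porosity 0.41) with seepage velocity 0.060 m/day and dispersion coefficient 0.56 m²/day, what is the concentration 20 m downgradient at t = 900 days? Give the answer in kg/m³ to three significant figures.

For an instantaneous plane source, C(x,t) = M/(n_e·A·√(4πDt)) · exp(−(x−vt)²/(4Dt)), with n_e·A the pore (flow) area.
Plume center vt = 0.060 × 900 = 54 m, so the well at 20 m is 34 m upgradient of the peak.
√(4πDt) = 79.58 m, giving peak height M/(n_e·A·√(4πDt)) = 0.40/(0.41 × 40 × 79.58) = 0.0003065 kg/m³.
(x−vt)²/(4Dt) = (-34)²/(4 × 0.56 × 900) = 0.5734; exp(−0.5734) = 0.5636.
C = 0.0003065 × 0.5636 = 0.000173 kg/m³.

0.000173 kg/m³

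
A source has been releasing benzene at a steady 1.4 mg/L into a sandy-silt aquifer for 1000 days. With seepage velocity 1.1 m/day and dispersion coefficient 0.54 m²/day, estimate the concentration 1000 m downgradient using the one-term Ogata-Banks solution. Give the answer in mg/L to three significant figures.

1.40 mg/L

For a continuous step input, C/C₀ ≈ ½·erfc((x−vt)/(2√(Dt))).
vt = 1.1 × 1000 = 1100 m and 2√(Dt) = 2√(0.54 × 1000) = 46.48 m.
Argument (x−vt)/(2√(Dt)) = (1000 − 1100)/46.48 = -2.151; ½·erfc(-2.151) = 0.9988.
C = 1.4 × 0.9988 = 1.40 mg/L.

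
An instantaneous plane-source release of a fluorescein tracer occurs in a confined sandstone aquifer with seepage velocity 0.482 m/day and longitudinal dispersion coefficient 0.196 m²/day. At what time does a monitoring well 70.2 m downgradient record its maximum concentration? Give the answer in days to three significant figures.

145 days

For the 1D instantaneous-source solution, setting ∂C/∂t = 0 at fixed x gives v²t² + 2Dt − x² = 0, so t = (√(D² + v²x²) − D)/v².
√(D² + v²x²) = √(0.196² + 0.482² × 70.2²) = 33.84; v² = 0.232324.
t = (33.84 − 0.196)/0.232324 = 145 days (vs. the pure-advection estimate x/v = 146 d).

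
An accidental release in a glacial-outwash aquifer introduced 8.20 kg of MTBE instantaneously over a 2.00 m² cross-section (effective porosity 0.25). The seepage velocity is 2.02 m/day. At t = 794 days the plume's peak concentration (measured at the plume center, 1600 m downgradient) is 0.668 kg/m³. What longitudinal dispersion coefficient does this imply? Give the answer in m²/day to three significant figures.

0.0604 m²/day

At the plume center C_max = M/(n_e·A·√(4πDt)), so D = M²/(4πt·(n_e·A·C_max)²).
n_e·A·C_max = 0.25 × 2.00 × 0.668 = 0.3340 kg/m.
D = 8.20²/(4π × 794 × 0.3340²) = 0.0604 m²/day.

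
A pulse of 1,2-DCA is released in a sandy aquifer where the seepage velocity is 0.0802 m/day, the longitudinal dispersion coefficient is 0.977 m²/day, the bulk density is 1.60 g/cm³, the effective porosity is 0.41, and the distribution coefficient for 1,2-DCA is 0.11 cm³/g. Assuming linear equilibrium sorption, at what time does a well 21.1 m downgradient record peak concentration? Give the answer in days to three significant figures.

Retardation factor R = 1 + ρ_b·K_d/n = 1 + 1.60 × 0.11/0.41 = 1.429.
Sorption retards both mechanisms: v_R = v/R = 0.05612 m/day, D_R = D/R = 0.6837 m²/day.
Peak time from v_R²t² + 2D_R t − x² = 0: t = (√(D_R² + v_R²x²) − D_R)/v_R².
√(D_R² + v_R²x²) = √(0.6837² + 0.05612² × 21.1²) = 1.367; v_R² = 0.003149.
t = (1.367 − 0.6837)/0.003149 = 217 days.

217 days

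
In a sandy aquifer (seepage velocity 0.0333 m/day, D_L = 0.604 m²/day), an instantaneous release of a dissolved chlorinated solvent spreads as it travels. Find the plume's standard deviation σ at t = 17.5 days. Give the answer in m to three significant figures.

Dispersive spreading gives a Gaussian with σ² = 2Dt; advection only shifts the center.
σ = √(2 × 0.604 × 17.5) = 4.60 m.

4.60 m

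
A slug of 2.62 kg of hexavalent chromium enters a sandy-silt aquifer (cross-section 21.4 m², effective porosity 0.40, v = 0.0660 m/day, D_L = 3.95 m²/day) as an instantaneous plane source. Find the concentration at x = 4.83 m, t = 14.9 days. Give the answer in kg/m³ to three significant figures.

For an instantaneous plane source, C(x,t) = M/(n_e·A·√(4πDt)) · exp(−(x−vt)²/(4Dt)), with n_e·A the pore (flow) area.
Plume center vt = 0.0660 × 14.9 = 0.9834 m, so the well at 4.83 m is 3.8466 m downgradient of the peak.
√(4πDt) = 27.20 m, giving peak height M/(n_e·A·√(4πDt)) = 2.62/(0.40 × 21.4 × 27.20) = 0.01125 kg/m³.
(x−vt)²/(4Dt) = (3.8466)²/(4 × 3.95 × 14.9) = 0.06285; exp(−0.06285) = 0.9391.
C = 0.01125 × 0.9391 = 0.0106 kg/m³.

0.0106 kg/m³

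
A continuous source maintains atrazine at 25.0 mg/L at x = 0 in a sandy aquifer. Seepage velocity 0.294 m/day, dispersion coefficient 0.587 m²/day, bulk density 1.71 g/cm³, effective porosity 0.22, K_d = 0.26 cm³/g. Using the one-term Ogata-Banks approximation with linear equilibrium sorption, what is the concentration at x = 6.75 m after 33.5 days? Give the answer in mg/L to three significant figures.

Retardation factor R = 1 + ρ_b·K_d/n = 1 + 1.71 × 0.26/0.22 = 3.021.
Sorption retards both mechanisms: v_R = v/R = 0.09732 m/day, D_R = D/R = 0.1943 m²/day.
v_R·t = 0.09732 × 33.5 = 3.26022 m; 2√(D_R t) = 5.103 m; argument = (6.75 − 3.26022)/5.103 = 0.6839.
C = C₀ × ½·erfc(0.6839) = 25.0 × 0.1667 = 4.17 mg/L.

4.17 mg/L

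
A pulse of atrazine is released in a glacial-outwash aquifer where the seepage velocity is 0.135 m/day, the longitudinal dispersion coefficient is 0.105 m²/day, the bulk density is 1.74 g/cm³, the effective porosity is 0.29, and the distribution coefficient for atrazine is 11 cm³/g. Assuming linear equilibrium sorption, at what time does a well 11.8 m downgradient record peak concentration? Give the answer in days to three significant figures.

Retardation factor R = 1 + ρ_b·K_d/n = 1 + 1.74 × 11/0.29 = 67.00.
Sorption retards both mechanisms: v_R = v/R = 0.002015 m/day, D_R = D/R = 0.001567 m²/day.
Peak time from v_R²t² + 2D_R t − x² = 0: t = (√(D_R² + v_R²x²) − D_R)/v_R².
√(D_R² + v_R²x²) = √(0.001567² + 0.002015² × 11.8²) = 0.02383; v_R² = 4.060e-06.
t = (0.02383 − 0.001567)/4.060e-06 = 5480 days.

5480 days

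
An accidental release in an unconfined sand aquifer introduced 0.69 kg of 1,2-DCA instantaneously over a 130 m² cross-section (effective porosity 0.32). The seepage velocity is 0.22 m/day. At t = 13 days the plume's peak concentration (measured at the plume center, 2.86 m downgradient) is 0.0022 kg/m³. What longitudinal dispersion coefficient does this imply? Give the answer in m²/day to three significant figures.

0.348 m²/day

At the plume center C_max = M/(n_e·A·√(4πDt)), so D = M²/(4πt·(n_e·A·C_max)²).
n_e·A·C_max = 0.32 × 130 × 0.0022 = 0.09152 kg/m.
D = 0.69²/(4π × 13 × 0.09152²) = 0.348 m²/day.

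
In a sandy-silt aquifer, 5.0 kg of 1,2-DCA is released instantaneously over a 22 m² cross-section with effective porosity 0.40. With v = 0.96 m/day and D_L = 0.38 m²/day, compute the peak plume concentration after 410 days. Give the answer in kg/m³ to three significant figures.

0.0128 kg/m³

The peak of an instantaneous 1D plume sits at x = vt; there the Gaussian factor is 1 and C_max = M/(n_e·A·√(4πDt)), where n_e·A is the pore area the mass is dissolved in.
√(4πDt) = √(4π × 0.38 × 410) = 44.25 m, so C_max = 5.0/(0.40 × 22 × 44.25) = 0.0128 kg/m³.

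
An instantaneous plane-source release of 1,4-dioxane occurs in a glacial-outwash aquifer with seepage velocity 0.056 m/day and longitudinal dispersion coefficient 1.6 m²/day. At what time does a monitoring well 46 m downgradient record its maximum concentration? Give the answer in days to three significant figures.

457 days

For the 1D instantaneous-source solution, setting ∂C/∂t = 0 at fixed x gives v²t² + 2Dt − x² = 0, so t = (√(D² + v²x²) − D)/v².
√(D² + v²x²) = √(1.6² + 0.056² × 46²) = 3.032; v² = 0.003136.
t = (3.032 − 1.6)/0.003136 = 457 days (vs. the pure-advection estimate x/v = 821 d).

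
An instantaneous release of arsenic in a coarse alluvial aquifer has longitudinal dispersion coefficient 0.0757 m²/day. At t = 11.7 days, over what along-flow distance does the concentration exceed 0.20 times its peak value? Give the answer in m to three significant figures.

4.78 m

The plume is Gaussian with σ = √(2Dt) = √(2 × 0.0757 × 11.7) = 1.331 m.
C/C_peak = exp(−Δx²/(2σ²)) = 0.20 ⇒ Δx = σ·√(−2 ln 0.20) = 1.331 × 1.794 = 2.388 m.
Width = 2Δx = 4.78 m.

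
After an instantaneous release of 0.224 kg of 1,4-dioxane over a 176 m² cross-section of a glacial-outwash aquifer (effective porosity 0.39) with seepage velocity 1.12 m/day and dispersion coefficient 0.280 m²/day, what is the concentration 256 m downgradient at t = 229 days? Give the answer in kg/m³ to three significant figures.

For an instantaneous plane source, C(x,t) = M/(n_e·A·√(4πDt)) · exp(−(x−vt)²/(4Dt)), with n_e·A the pore (flow) area.
Plume center vt = 1.12 × 229 = 256.48 m, so the well at 256 m is 0.48 m upgradient of the peak.
√(4πDt) = 28.39 m, giving peak height M/(n_e·A·√(4πDt)) = 0.224/(0.39 × 176 × 28.39) = 0.0001149 kg/m³.
(x−vt)²/(4Dt) = (-0.48)²/(4 × 0.280 × 229) = 0.0008983; exp(−0.0008983) = 0.9991.
C = 0.0001149 × 0.9991 = 0.000115 kg/m³.

0.000115 kg/m³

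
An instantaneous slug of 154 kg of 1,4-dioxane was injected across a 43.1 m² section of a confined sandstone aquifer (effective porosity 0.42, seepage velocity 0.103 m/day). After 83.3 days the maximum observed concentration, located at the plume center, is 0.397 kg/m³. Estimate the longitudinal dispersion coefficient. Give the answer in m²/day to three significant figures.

0.439 m²/day

At the plume center C_max = M/(n_e·A·√(4πDt)), so D = M²/(4πt·(n_e·A·C_max)²).
n_e·A·C_max = 0.42 × 43.1 × 0.397 = 7.186 kg/m.
D = 154²/(4π × 83.3 × 7.186²) = 0.439 m²/day.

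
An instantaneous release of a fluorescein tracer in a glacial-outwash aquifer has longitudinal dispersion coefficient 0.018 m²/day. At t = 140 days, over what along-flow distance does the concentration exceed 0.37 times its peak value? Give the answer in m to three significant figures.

The plume is Gaussian with σ = √(2Dt) = √(2 × 0.018 × 140) = 2.245 m.
C/C_peak = exp(−Δx²/(2σ²)) = 0.37 ⇒ Δx = σ·√(−2 ln 0.37) = 2.245 × 1.410 = 3.165 m.
Width = 2Δx = 6.33 m.

6.33 m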